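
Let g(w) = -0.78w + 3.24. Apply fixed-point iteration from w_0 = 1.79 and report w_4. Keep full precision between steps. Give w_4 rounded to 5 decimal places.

w_1 = g(1.790000) = 1.843800
w_2 = g(1.843800) = 1.801836
w_3 = g(1.801836) = 1.834568
w_4 = g(1.834568) = 1.809037

1.80904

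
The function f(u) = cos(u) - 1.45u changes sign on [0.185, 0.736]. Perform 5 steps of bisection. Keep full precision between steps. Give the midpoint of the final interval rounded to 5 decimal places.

0.57242

f(0.185000) = 0.714686, f(0.736000) = -0.326040 (opposite signs)
step 1: m = 0.460500, f(m) = 0.228105 > 0 → root in [0.460500, 0.736000]
step 2: m = 0.598250, f(m) = -0.041140 < 0 → root in [0.460500, 0.598250]
step 3: m = 0.529375, f(m) = 0.095529 > 0 → root in [0.529375, 0.598250]
step 4: m = 0.563812, f(m) = 0.027696 > 0 → root in [0.563812, 0.598250]
step 5: m = 0.581031, f(m) = -0.006598 < 0 → root in [0.563812, 0.581031]
Midpoint of [0.563812, 0.581031] = 0.572422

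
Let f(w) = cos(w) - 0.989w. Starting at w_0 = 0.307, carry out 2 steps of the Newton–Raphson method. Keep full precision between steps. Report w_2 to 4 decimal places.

0.7449

f'(w) = -sin(w) - 0.989
w_0 = 0.307000: f = 0.649621, f' = -1.291200 → w_1 = 0.307000 - (0.649621)/(-1.291200) = 0.810114
w_1 = 0.810114: f = -0.111788, f' = -1.713366 → w_2 = 0.810114 - (-0.111788)/(-1.713366) = 0.744870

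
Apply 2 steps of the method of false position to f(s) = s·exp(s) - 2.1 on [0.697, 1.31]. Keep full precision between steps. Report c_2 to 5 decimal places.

f(0.697000) = -0.700619, f(1.310000) = 2.755088
step 1: c = 0.821281, f(c) = -0.232891 < 0 → new bracket [0.821281, 1.310000]
step 2: c = 0.859373, f(c) = -0.070436 < 0 → new bracket [0.859373, 1.310000]

0.85937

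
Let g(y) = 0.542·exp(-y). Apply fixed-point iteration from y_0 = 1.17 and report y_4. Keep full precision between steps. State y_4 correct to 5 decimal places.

y_1 = g(1.170000) = 0.168219
y_2 = g(0.168219) = 0.458082
y_3 = g(0.458082) = 0.342813
y_4 = g(0.342813) = 0.384696

0.38470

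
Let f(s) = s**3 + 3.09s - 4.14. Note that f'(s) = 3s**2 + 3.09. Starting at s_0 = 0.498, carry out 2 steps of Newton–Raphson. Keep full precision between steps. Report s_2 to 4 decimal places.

1.0169

s_0 = 0.498000: f = -2.477674, f' = 3.834012 → s_1 = 0.498000 - (-2.477674)/(3.834012) = 1.144235
s_1 = 1.144235: f = 0.893805, f' = 7.017823 → s_2 = 1.144235 - (0.893805)/(7.017823) = 1.016873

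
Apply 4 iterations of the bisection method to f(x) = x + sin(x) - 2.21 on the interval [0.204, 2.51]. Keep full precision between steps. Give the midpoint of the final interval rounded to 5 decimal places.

f(0.204000) = -1.803412, f(2.510000) = 0.890431 (opposite signs)
step 1: m = 1.357000, f(m) = 0.124232 > 0 → root in [0.204000, 1.357000]
step 2: m = 0.780500, f(m) = -0.725865 < 0 → root in [0.780500, 1.357000]
step 3: m = 1.068750, f(m) = -0.264650 < 0 → root in [1.068750, 1.357000]
step 4: m = 1.212875, f(m) = -0.060498 < 0 → root in [1.212875, 1.357000]
Midpoint of [1.212875, 1.357000] = 1.284937

1.28494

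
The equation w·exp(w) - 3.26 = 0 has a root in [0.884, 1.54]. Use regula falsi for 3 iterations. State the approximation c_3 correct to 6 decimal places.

1.087534

False-position update: c = (a·f(b) − b·f(a))/(f(b) − f(a)); replace the endpoint whose sign matches f(c).
f(0.884000) = -1.120223, f(1.540000) = 3.923469
step 1: c = 1.029700, f(c) = -0.376607 < 0 → new bracket [1.029700, 1.540000]
step 2: c = 1.074393, f(c) = -0.113947 < 0 → new bracket [1.074393, 1.540000]
step 3: c = 1.087534, f(c) = -0.033345 < 0 → new bracket [1.087534, 1.540000]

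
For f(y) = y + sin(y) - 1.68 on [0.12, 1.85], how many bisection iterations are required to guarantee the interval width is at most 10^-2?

8

Initial width b − a = 1.85 − 0.12 = 1.730000.
After n steps the width is (b−a)/2^n; need (b−a)/2^n ≤ 10^-2.
So n ≥ log₂(1.730000/10^-2) = log₂(173.0000) ≈ 7.4346.
Hence n = 8.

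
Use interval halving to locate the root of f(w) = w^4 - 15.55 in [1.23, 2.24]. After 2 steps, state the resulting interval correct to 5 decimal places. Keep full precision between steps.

f(1.230000) = -13.261134, f(2.240000) = 9.626310 (opposite signs)
step 1: m = 1.735000, f(m) = -6.488545 < 0 → root in [1.735000, 2.240000]
step 2: m = 1.987500, f(m) = 0.053734 > 0 → root in [1.735000, 1.987500]

[1.73500, 1.98750]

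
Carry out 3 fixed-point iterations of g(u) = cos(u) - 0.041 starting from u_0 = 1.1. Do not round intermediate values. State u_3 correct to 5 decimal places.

u_1 = g(1.100000) = 0.412596
u_2 = g(0.412596) = 0.875083
u_3 = g(0.875083) = 0.599933

0.59993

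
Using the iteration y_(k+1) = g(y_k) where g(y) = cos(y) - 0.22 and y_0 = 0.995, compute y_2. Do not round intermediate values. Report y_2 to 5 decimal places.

0.72781

y_1 = g(0.995000) = 0.324503
y_2 = g(0.324503) = 0.727809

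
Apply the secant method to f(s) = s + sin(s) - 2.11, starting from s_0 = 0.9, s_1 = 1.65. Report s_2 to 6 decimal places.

1.232114

f(s_0) = -0.426673, f(s_1) = 0.536865
s_2 = 1.650000 - (0.536865)·(1.650000 - 0.900000)/(0.536865 - (-0.426673)) = 1.232114; f(s_2) = 0.065308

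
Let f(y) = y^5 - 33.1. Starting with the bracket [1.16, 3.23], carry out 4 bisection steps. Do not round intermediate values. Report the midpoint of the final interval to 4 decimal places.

f(1.160000) = -30.999658, f(3.230000) = 318.470650 (opposite signs)
step 1: m = 2.195000, f(m) = 17.853336 > 0 → root in [1.160000, 2.195000]
step 2: m = 1.677500, f(m) = -19.816496 < 0 → root in [1.677500, 2.195000]
step 3: m = 1.936250, f(m) = -5.885074 < 0 → root in [1.936250, 2.195000]
step 4: m = 2.065625, f(m) = 4.506023 > 0 → root in [1.936250, 2.065625]
Midpoint of [1.936250, 2.065625] = 2.000938

2.0009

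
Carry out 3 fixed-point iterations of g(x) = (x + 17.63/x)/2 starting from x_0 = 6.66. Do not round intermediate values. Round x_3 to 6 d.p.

4.198868

x_1 = g(6.660000) = 4.653574
x_2 = g(4.653574) = 4.221030
x_3 = g(4.221030) = 4.198868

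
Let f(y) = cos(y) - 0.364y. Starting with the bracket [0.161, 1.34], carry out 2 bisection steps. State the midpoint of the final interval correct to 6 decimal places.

1.192625

f(0.161000) = 0.928463, f(1.340000) = -0.259007 (opposite signs)
step 1: m = 0.750500, f(m) = 0.458166 > 0 → root in [0.750500, 1.340000]
step 2: m = 1.045250, f(m) = 0.121215 > 0 → root in [1.045250, 1.340000]
Midpoint of [1.045250, 1.340000] = 1.192625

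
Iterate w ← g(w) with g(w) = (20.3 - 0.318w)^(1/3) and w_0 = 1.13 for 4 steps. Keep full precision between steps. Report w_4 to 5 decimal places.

w_1 = g(1.130000) = 2.711730
w_2 = g(2.711730) = 2.688735
w_3 = g(2.688735) = 2.689073
w_4 = g(2.689073) = 2.689068

2.68907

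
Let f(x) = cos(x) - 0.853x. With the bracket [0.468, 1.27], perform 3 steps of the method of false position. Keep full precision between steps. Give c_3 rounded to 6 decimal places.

0.808899

False-position update: c = (a·f(b) − b·f(a))/(f(b) − f(a)); replace the endpoint whose sign matches f(c).
f(0.468000) = 0.493268, f(1.270000) = -0.787029
step 1: c = 0.776992, f(c) = 0.050252 > 0 → new bracket [0.776992, 1.270000]
step 2: c = 0.806581, f(c) = 0.003957 > 0 → new bracket [0.806581, 1.270000]
step 3: c = 0.808899, f(c) = 0.000304 > 0 → new bracket [0.808899, 1.270000]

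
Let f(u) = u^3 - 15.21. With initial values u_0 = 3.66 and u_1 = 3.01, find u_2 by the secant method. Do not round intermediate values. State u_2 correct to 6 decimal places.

f(u_0) = 33.817896, f(u_1) = 12.060901
u_2 = 3.010000 - (12.060901)·(3.010000 - 3.660000)/(12.060901 - (33.817896)) = 2.649675; f(u_2) = 3.392782

2.649675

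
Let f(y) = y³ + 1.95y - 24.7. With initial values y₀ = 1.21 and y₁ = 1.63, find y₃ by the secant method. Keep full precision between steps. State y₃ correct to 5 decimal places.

Secant update: y_(k+1) = y_k − f(y_k)·(y_k − y_(k-1))/(f(y_k) − f(y_(k-1))).
f(y_0) = -20.568939, f(y_1) = -17.190753
y_2 = 1.630000 - (-17.190753)·(1.630000 - 1.210000)/(-17.190753 - (-20.568939)) = 3.767276; f(y_2) = 36.112763
y_3 = 3.767276 - (36.112763)·(3.767276 - 1.630000)/(36.112763 - (-17.190753)) = 2.319286; f(y_3) = -7.701743

2.31929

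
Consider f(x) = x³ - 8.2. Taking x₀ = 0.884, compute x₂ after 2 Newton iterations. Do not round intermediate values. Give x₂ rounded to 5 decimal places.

2.88835

f'(x) = 3x²
x_0 = 0.884000: f = -7.509193, f' = 2.344368 → x_1 = 0.884000 - (-7.509193)/(2.344368) = 4.087078
x_1 = 4.087078: f = 60.071381, f' = 50.112613 → x_2 = 4.087078 - (60.071381)/(50.112613) = 2.888350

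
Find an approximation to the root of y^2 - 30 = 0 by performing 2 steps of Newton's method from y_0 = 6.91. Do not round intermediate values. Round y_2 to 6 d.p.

Newton update: y ← y − f(y)/f'(y).
f'(y) = 2y
y_0 = 6.910000: f = 17.748100, f' = 13.820000 → y_1 = 6.910000 - (17.748100)/(13.820000) = 5.625767
y_1 = 5.625767: f = 1.649254, f' = 11.251534 → y_2 = 5.625767 - (1.649254)/(11.251534) = 5.479187

5.479187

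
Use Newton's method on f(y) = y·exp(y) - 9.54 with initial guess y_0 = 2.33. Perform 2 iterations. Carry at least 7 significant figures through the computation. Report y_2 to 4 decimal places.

1.7389

f'(y) = (y + 1)·exp(y)
y_0 = 2.330000: f = 14.407604, f' = 34.225545 → y_1 = 2.330000 - (14.407604)/(34.225545) = 1.909039
y_1 = 1.909039: f = 3.339536, f' = 19.626141 → y_2 = 1.909039 - (3.339536)/(19.626141) = 1.738882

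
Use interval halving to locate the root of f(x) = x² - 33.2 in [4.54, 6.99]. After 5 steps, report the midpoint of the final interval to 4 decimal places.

f(4.540000) = -12.588400, f(6.990000) = 15.660100 (opposite signs)
step 1: m = 5.765000, f(m) = 0.035225 > 0 → root in [4.540000, 5.765000]
step 2: m = 5.152500, f(m) = -6.651744 < 0 → root in [5.152500, 5.765000]
step 3: m = 5.458750, f(m) = -3.402048 < 0 → root in [5.458750, 5.765000]
step 4: m = 5.611875, f(m) = -1.706859 < 0 → root in [5.611875, 5.765000]
step 5: m = 5.688438, f(m) = -0.841679 < 0 → root in [5.688438, 5.765000]
Midpoint of [5.688438, 5.765000] = 5.726719

5.7267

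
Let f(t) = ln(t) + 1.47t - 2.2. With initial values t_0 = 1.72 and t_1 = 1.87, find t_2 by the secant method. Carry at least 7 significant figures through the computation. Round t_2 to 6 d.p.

Secant update: t_(k+1) = t_k − f(t_k)·(t_k − t_(k-1))/(f(t_k) − f(t_(k-1))).
f(t_0) = 0.870724, f(t_1) = 1.174838
t_2 = 1.870000 - (1.174838)·(1.870000 - 1.720000)/(1.174838 - (0.870724)) = 1.290528; f(t_2) = -0.047873

1.290528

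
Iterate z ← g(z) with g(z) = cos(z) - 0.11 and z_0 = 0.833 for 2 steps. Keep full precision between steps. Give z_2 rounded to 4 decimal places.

z_1 = g(0.833000) = 0.562659
z_2 = g(0.562659) = 0.735840

0.7358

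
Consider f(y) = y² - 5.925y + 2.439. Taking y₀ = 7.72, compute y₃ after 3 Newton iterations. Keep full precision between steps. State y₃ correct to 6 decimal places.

5.480327

Newton update: y ← y − f(y)/f'(y).
f'(y) = 2y - 5.925
y_0 = 7.720000: f = 16.296400, f' = 9.515000 → y_1 = 7.720000 - (16.296400)/(9.515000) = 6.007294
y_1 = 6.007294: f = 2.933363, f' = 6.089587 → y_2 = 6.007294 - (2.933363)/(6.089587) = 5.525592
y_2 = 5.525592: f = 0.232036, f' = 5.126185 → y_3 = 5.525592 - (0.232036)/(5.126185) = 5.480327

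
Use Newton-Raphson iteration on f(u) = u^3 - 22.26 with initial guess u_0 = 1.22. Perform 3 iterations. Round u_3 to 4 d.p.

f'(u) = 3u^2
u_0 = 1.220000: f = -20.444152, f' = 4.465200 → u_1 = 1.220000 - (-20.444152)/(4.465200) = 5.798552
u_1 = 5.798552: f = 172.705941, f' = 100.869628 → u_2 = 5.798552 - (172.705941)/(100.869628) = 4.086382
u_2 = 4.086382: f = 45.976546, f' = 50.095565 → u_3 = 4.086382 - (45.976546)/(50.095565) = 3.168606

3.1686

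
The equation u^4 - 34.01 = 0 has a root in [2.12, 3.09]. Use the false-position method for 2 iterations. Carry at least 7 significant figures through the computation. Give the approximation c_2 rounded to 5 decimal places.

2.37844

False-position update: c = (a·f(b) − b·f(a))/(f(b) − f(a)); replace the endpoint whose sign matches f(c).
f(2.120000) = -13.810369, f(3.090000) = 57.156214
step 1: c = 2.308766, f(c) = -5.596845 < 0 → new bracket [2.308766, 3.090000]
step 2: c = 2.378443, f(c) = -2.008465 < 0 → new bracket [2.378443, 3.090000]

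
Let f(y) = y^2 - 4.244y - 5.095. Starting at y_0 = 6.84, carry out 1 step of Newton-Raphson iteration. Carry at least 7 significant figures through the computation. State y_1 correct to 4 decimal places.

f'(y) = 2y - 4.244
y_0 = 6.840000: f = 12.661640, f' = 9.436000 → y_1 = 6.840000 - (12.661640)/(9.436000) = 5.498156

5.4982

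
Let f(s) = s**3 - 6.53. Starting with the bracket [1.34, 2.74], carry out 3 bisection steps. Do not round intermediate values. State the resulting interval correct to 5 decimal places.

[1.86500, 2.04000]

f(1.340000) = -4.123896, f(2.740000) = 14.040824 (opposite signs)
step 1: m = 2.040000, f(m) = 1.959664 > 0 → root in [1.340000, 2.040000]
step 2: m = 1.690000, f(m) = -1.703191 < 0 → root in [1.690000, 2.040000]
step 3: m = 1.865000, f(m) = -0.043110 < 0 → root in [1.865000, 2.040000]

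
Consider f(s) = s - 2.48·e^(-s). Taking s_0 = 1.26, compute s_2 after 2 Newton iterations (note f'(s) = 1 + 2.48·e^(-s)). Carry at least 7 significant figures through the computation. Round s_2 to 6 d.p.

0.954547

Newton update: s ← s − f(s)/f'(s).
s_0 = 1.260000: f = 0.556538, f' = 1.703462 → s_1 = 1.260000 - (0.556538)/(1.703462) = 0.933290
s_1 = 0.933290: f = -0.041989, f' = 1.975279 → s_2 = 0.933290 - (-0.041989)/(1.975279) = 0.954547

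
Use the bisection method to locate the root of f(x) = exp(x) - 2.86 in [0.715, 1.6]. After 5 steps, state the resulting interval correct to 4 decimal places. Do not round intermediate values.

[1.0469, 1.0745]

f(0.715000) = -0.815813, f(1.600000) = 2.093032 (opposite signs)
step 1: m = 1.157500, f(m) = 0.321968 > 0 → root in [0.715000, 1.157500]
step 2: m = 0.936250, f(m) = -0.309601 < 0 → root in [0.936250, 1.157500]
step 3: m = 1.046875, f(m) = -0.011265 < 0 → root in [1.046875, 1.157500]
step 4: m = 1.102187, f(m) = 0.150745 > 0 → root in [1.046875, 1.102187]
step 5: m = 1.074531, f(m) = 0.068620 > 0 → root in [1.046875, 1.074531]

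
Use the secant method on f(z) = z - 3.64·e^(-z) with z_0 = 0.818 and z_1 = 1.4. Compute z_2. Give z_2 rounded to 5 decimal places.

1.17348

f(z_0) = -0.788381, f(z_1) = 0.502387
z_2 = 1.400000 - (0.502387)·(1.400000 - 0.818000)/(0.502387 - (-0.788381)) = 1.173476; f(z_2) = 0.047662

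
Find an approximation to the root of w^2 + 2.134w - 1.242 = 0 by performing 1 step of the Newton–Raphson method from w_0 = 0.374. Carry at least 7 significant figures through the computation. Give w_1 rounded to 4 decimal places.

f'(w) = 2w + 2.134
w_0 = 0.374000: f = -0.304008, f' = 2.882000 → w_1 = 0.374000 - (-0.304008)/(2.882000) = 0.479485

0.4795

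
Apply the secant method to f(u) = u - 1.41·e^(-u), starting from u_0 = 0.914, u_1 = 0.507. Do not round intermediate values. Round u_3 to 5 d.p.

f(u_0) = 0.348707, f(u_1) = -0.342243
u_2 = 0.507000 - (-0.342243)·(0.507000 - 0.914000)/(-0.342243 - (0.348707)) = 0.708596; f(u_2) = 0.014404
u_3 = 0.708596 - (0.014404)·(0.708596 - 0.507000)/(0.014404 - (-0.342243)) = 0.700454; f(u_3) = 0.000587

0.70045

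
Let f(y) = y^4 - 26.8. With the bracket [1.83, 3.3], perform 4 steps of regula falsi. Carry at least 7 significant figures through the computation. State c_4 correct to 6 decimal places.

f(1.830000) = -15.584869, f(3.300000) = 91.792100
step 1: c = 2.043358, f(c) = -9.366763 < 0 → new bracket [2.043358, 3.300000]
step 2: c = 2.159716, f(c) = -5.043605 < 0 → new bracket [2.159716, 3.300000]
step 3: c = 2.219107, f(c) = -2.549926 < 0 → new bracket [2.219107, 3.300000]
step 4: c = 2.248322, f(c) = -1.247459 < 0 → new bracket [2.248322, 3.300000]

2.248322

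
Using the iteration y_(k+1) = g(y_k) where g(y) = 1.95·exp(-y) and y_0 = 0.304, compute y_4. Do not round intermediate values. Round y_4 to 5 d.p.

y_1 = g(0.304000) = 1.438829
y_2 = g(1.438829) = 0.462551
y_3 = g(0.462551) = 1.227867
y_4 = g(1.227867) = 0.571187

0.57119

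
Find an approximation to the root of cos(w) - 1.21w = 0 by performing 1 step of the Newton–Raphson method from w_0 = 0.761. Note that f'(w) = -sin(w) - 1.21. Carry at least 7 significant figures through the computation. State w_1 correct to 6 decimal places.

0.657474

w_0 = 0.761000: f = -0.196663, f' = -1.899646 → w_1 = 0.761000 - (-0.196663)/(-1.899646) = 0.657474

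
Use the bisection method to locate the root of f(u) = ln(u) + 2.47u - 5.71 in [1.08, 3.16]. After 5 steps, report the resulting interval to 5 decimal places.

[1.99000, 2.05500]

f(1.080000) = -2.965439, f(3.160000) = 3.245772 (opposite signs)
step 1: m = 2.120000, f(m) = 0.277816 > 0 → root in [1.080000, 2.120000]
step 2: m = 1.600000, f(m) = -1.287996 < 0 → root in [1.600000, 2.120000]
step 3: m = 1.860000, f(m) = -0.495224 < 0 → root in [1.860000, 2.120000]
step 4: m = 1.990000, f(m) = -0.106565 < 0 → root in [1.990000, 2.120000]
step 5: m = 2.055000, f(m) = 0.086126 > 0 → root in [1.990000, 2.055000]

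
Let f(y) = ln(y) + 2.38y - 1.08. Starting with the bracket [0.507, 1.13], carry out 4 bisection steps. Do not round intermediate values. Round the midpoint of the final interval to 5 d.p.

f(0.507000) = -0.552584, f(1.130000) = 1.731618 (opposite signs)
step 1: m = 0.818500, f(m) = 0.667748 > 0 → root in [0.507000, 0.818500]
step 2: m = 0.662750, f(m) = 0.085988 > 0 → root in [0.507000, 0.662750]
step 3: m = 0.584875, f(m) = -0.224355 < 0 → root in [0.584875, 0.662750]
step 4: m = 0.623812, f(m) = -0.067232 < 0 → root in [0.623812, 0.662750]
Midpoint of [0.623812, 0.662750] = 0.643281

0.64328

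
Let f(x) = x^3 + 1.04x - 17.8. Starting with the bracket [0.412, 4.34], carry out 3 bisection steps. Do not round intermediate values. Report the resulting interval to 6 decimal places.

[2.376000, 2.867000]

f(0.412000) = -17.301585, f(4.340000) = 68.460104 (opposite signs)
step 1: m = 2.376000, f(m) = -1.915547 < 0 → root in [2.376000, 4.340000]
step 2: m = 3.358000, f(m) = 23.557679 > 0 → root in [2.376000, 3.358000]
step 3: m = 2.867000, f(m) = 8.747528 > 0 → root in [2.376000, 2.867000]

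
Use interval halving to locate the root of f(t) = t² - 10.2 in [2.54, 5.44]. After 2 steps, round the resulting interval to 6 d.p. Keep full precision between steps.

f(2.540000) = -3.748400, f(5.440000) = 19.393600 (opposite signs)
step 1: m = 3.990000, f(m) = 5.720100 > 0 → root in [2.540000, 3.990000]
step 2: m = 3.265000, f(m) = 0.460225 > 0 → root in [2.540000, 3.265000]

[2.540000, 3.265000]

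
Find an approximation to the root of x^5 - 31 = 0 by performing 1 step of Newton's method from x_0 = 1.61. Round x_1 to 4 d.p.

Newton update: x ← x − f(x)/f'(x).
f'(x) = 5x^4
x_0 = 1.610000: f = -20.182438, f' = 33.594912 → x_1 = 1.610000 - (-20.182438)/(33.594912) = 2.210759

2.2108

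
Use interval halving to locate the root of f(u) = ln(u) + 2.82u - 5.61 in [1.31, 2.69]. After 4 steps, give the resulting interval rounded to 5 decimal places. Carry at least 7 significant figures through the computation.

f(1.310000) = -1.645773, f(2.690000) = 2.965341 (opposite signs)
step 1: m = 2.000000, f(m) = 0.723147 > 0 → root in [1.310000, 2.000000]
step 2: m = 1.655000, f(m) = -0.439099 < 0 → root in [1.655000, 2.000000]
step 3: m = 1.827500, f(m) = 0.146499 > 0 → root in [1.655000, 1.827500]
step 4: m = 1.741250, f(m) = -0.145072 < 0 → root in [1.741250, 1.827500]

[1.74125, 1.82750]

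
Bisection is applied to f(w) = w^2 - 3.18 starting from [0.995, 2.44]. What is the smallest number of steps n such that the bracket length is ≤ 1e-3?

11

Initial width b − a = 2.44 − 0.995 = 1.445000.
After n steps the width is (b−a)/2^n; need (b−a)/2^n ≤ 1e-3.
So n ≥ log₂(1.445000/1e-3) = log₂(1445.0000) ≈ 10.4969.
Hence n = 11.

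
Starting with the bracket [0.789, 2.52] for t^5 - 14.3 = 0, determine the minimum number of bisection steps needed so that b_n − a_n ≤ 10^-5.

Initial width b − a = 2.52 − 0.789 = 1.731000.
After n steps the width is (b−a)/2^n; need (b−a)/2^n ≤ 10^-5.
So n ≥ log₂(1.731000/10^-5) = log₂(173100.0000) ≈ 17.4012.
Hence n = 18.

18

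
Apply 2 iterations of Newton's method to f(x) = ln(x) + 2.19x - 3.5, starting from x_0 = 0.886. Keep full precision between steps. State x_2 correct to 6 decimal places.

f'(x) = 1/x + 2.19
x_0 = 0.886000: f = -1.680698, f' = 3.318668 → x_1 = 0.886000 - (-1.680698)/(3.318668) = 1.392438
x_1 = 1.392438: f = -0.119506, f' = 2.908165 → x_2 = 1.392438 - (-0.119506)/(2.908165) = 1.433531

1.433531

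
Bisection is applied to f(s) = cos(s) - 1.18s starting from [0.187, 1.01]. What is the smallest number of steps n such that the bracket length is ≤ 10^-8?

Initial width b − a = 1.01 − 0.187 = 0.823000.
After n steps the width is (b−a)/2^n; need (b−a)/2^n ≤ 10^-8.
So n ≥ log₂(0.823000/10^-8) = log₂(82300000.0000) ≈ 26.2944.
Hence n = 27.

27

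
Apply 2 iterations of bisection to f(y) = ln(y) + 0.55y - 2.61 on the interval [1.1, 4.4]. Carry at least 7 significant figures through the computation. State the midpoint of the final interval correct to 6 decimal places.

3.162500

f(1.100000) = -1.909690, f(4.400000) = 1.291605 (opposite signs)
step 1: m = 2.750000, f(m) = -0.085899 < 0 → root in [2.750000, 4.400000]
step 2: m = 3.575000, f(m) = 0.630215 > 0 → root in [2.750000, 3.575000]
Midpoint of [2.750000, 3.575000] = 3.162500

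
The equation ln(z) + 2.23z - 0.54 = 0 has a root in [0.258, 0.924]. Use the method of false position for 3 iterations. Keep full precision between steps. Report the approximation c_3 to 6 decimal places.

f(0.258000) = -1.319456, f(0.924000) = 1.441477
step 1: c = 0.576283, f(c) = 0.193954 > 0 → new bracket [0.258000, 0.576283]
step 2: c = 0.535493, f(c) = 0.029581 > 0 → new bracket [0.258000, 0.535493]
step 3: c = 0.529408, f(c) = 0.004584 > 0 → new bracket [0.258000, 0.529408]

0.529408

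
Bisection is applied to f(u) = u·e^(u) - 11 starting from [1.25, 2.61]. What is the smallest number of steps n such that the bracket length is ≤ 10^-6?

Initial width b − a = 2.61 − 1.25 = 1.360000.
After n steps the width is (b−a)/2^n; need (b−a)/2^n ≤ 10^-6.
So n ≥ log₂(1.360000/10^-6) = log₂(1360000.0000) ≈ 20.3752.
Hence n = 21.

21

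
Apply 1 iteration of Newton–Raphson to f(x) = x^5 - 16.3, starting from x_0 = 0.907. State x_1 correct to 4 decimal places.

f'(x) = 5x^4
x_0 = 0.907000: f = -15.686187, f' = 3.383757 → x_1 = 0.907000 - (-15.686187)/(3.383757) = 5.542731

5.5427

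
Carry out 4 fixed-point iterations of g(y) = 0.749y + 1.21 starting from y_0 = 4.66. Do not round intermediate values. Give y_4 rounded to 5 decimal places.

y_1 = g(4.660000) = 4.700340
y_2 = g(4.700340) = 4.730555
y_3 = g(4.730555) = 4.753185
y_4 = g(4.753185) = 4.770136

4.77014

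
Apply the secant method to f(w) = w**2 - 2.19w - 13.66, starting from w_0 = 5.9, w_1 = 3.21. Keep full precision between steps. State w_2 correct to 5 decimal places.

4.71084

Secant update: w_(k+1) = w_k − f(w_k)·(w_k − w_(k-1))/(f(w_k) − f(w_(k-1))).
f(w_0) = 8.229000, f(w_1) = -10.385800
w_2 = 3.210000 - (-10.385800)·(3.210000 - 5.900000)/(-10.385800 - (8.229000)) = 4.710838; f(w_2) = -1.784739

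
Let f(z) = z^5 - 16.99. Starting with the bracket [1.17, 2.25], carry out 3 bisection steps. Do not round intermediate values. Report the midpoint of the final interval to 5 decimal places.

1.77750

f(1.170000) = -14.797552, f(2.250000) = 40.675039 (opposite signs)
step 1: m = 1.710000, f(m) = -2.368883 < 0 → root in [1.710000, 2.250000]
step 2: m = 1.980000, f(m) = 13.441682 > 0 → root in [1.710000, 1.980000]
step 3: m = 1.845000, f(m) = 4.388728 > 0 → root in [1.710000, 1.845000]
Midpoint of [1.710000, 1.845000] = 1.777500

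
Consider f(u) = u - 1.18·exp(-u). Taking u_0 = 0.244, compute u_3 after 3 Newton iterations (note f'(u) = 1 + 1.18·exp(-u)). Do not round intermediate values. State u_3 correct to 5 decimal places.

0.62905

u_0 = 0.244000: f = -0.680515, f' = 1.924515 → u_1 = 0.244000 - (-0.680515)/(1.924515) = 0.597604
u_1 = 0.597604: f = -0.051548, f' = 1.649152 → u_2 = 0.597604 - (-0.051548)/(1.649152) = 0.628861
u_2 = 0.628861: f = -0.000314, f' = 1.629175 → u_3 = 0.628861 - (-0.000314)/(1.629175) = 0.629053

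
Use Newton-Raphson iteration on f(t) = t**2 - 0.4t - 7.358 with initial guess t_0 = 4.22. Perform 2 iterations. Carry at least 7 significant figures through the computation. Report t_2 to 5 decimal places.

f'(t) = 2t - 0.4
t_0 = 4.220000: f = 8.762400, f' = 8.040000 → t_1 = 4.220000 - (8.762400)/(8.040000) = 3.130149
t_1 = 3.130149: f = 1.187775, f' = 5.860299 → t_2 = 3.130149 - (1.187775)/(5.860299) = 2.927468

2.92747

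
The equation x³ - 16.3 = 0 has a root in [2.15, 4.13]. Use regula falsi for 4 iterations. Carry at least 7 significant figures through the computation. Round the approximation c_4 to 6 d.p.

2.520502

f(2.150000) = -6.361625, f(4.130000) = 54.144997
step 1: c = 2.358176, f(c) = -3.186200 < 0 → new bracket [2.358176, 4.130000]
step 2: c = 2.456646, f(c) = -1.473880 < 0 → new bracket [2.456646, 4.130000]
step 3: c = 2.500989, f(c) = -0.656452 < 0 → new bracket [2.500989, 4.130000]
step 4: c = 2.520502, f(c) = -0.287420 < 0 → new bracket [2.520502, 4.130000]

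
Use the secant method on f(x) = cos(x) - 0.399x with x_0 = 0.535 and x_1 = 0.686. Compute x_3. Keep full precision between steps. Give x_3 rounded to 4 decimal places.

1.1029

f(x_0) = 0.646804, f(x_1) = 0.500072
x_2 = 0.686000 - (0.500072)·(0.686000 - 0.535000)/(0.500072 - (0.646804)) = 1.200619; f(x_2) = -0.117266
x_3 = 1.200619 - (-0.117266)·(1.200619 - 0.686000)/(-0.117266 - (0.500072)) = 1.102865; f(x_3) = 0.010998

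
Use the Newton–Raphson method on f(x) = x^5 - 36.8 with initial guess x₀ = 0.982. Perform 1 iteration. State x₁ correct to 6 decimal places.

8.700253

f'(x) = 5x⁴
x_0 = 0.982000: f = -35.886818, f' = 4.649604 → x_1 = 0.982000 - (-35.886818)/(4.649604) = 8.700253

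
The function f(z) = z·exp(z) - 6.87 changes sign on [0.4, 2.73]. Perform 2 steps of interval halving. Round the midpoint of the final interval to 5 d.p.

f(0.400000) = -6.273270, f(2.730000) = 34.988782 (opposite signs)
step 1: m = 1.565000, f(m) = 0.614886 > 0 → root in [0.400000, 1.565000]
step 2: m = 0.982500, f(m) = -4.245619 < 0 → root in [0.982500, 1.565000]
Midpoint of [0.982500, 1.565000] = 1.273750

1.27375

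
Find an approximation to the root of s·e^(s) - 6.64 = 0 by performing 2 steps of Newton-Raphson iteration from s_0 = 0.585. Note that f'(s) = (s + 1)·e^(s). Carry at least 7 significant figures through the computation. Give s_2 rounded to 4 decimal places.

1.9776

Newton update: s ← s − f(s)/f'(s).
s_0 = 0.585000: f = -5.589930, f' = 2.845061 → s_1 = 0.585000 - (-5.589930)/(2.845061) = 2.549784
s_1 = 2.549784: f = 26.008304, f' = 45.452644 → s_2 = 2.549784 - (26.008304)/(45.452644) = 1.977578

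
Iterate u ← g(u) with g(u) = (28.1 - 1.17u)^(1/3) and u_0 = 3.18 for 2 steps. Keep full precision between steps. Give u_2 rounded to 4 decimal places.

u_1 = g(3.180000) = 2.899619
u_2 = g(2.899619) = 2.912567

2.9126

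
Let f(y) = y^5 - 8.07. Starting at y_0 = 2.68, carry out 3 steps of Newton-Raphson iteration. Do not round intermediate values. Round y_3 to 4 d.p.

1.5995

f'(y) = 5y^4
y_0 = 2.680000: f = 130.182811, f' = 257.934349 → y_1 = 2.680000 - (130.182811)/(257.934349) = 2.175287
y_1 = 2.175287: f = 40.636044, f' = 111.953142 → y_2 = 2.175287 - (40.636044)/(111.953142) = 1.812313
y_2 = 1.812313: f = 11.480886, f' = 53.939034 → y_3 = 1.812313 - (11.480886)/(53.939034) = 1.599464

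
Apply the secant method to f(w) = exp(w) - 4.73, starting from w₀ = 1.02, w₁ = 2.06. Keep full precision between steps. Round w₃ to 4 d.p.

f(w_0) = -1.956805, f(w_1) = 3.115970
w_2 = 2.060000 - (3.115970)·(2.060000 - 1.020000)/(3.115970 - (-1.956805)) = 1.421176; f(w_2) = -0.588010
w_3 = 1.421176 - (-0.588010)·(1.421176 - 2.060000)/(-0.588010 - (3.115970)) = 1.522590; f(w_3) = -0.145917

1.5226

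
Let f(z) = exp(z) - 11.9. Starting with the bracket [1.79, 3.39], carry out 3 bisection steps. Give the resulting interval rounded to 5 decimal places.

[2.39000, 2.59000]

f(1.790000) = -5.910548, f(3.390000) = 17.765952 (opposite signs)
step 1: m = 2.590000, f(m) = 1.429772 > 0 → root in [1.790000, 2.590000]
step 2: m = 2.190000, f(m) = -2.964787 < 0 → root in [2.190000, 2.590000]
step 3: m = 2.390000, f(m) = -0.986506 < 0 → root in [2.390000, 2.590000]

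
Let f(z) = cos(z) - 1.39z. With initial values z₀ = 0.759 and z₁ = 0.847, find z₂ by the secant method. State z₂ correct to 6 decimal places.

f(z_0) = -0.329485, f(z_1) = -0.515096
z_2 = 0.847000 - (-0.515096)·(0.847000 - 0.759000)/(-0.515096 - (-0.329485)) = 0.602787; f(z_2) = -0.014116

0.602787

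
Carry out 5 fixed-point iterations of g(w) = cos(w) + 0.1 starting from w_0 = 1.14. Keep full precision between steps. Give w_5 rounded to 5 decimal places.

0.73234

w_1 = g(1.140000) = 0.517595
w_2 = g(0.517595) = 0.969012
w_3 = g(0.969012) = 0.666114
w_4 = g(0.666114) = 0.886229
w_5 = g(0.886229) = 0.732338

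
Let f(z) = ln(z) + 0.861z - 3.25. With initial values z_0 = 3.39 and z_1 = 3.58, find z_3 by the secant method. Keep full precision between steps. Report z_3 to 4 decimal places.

f(z_0) = 0.889620, f(z_1) = 1.107743
z_2 = 3.580000 - (1.107743)·(3.580000 - 3.390000)/(1.107743 - (0.889620)) = 2.615080; f(z_2) = -0.037121
z_3 = 2.615080 - (-0.037121)·(2.615080 - 3.580000)/(-0.037121 - (1.107743)) = 2.646367; f(z_3) = 0.001710

2.6464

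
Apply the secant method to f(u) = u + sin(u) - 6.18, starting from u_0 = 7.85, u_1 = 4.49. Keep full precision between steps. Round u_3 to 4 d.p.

6.2517

f(u_0) = 2.669992, f(u_1) = -2.665373
u_2 = 4.490000 - (-2.665373)·(4.490000 - 7.850000)/(-2.665373 - (2.669992)) = 6.168546; f(u_2) = -0.125843
u_3 = 6.168546 - (-0.125843)·(6.168546 - 4.490000)/(-0.125843 - (-2.665373)) = 6.251724; f(u_3) = 0.040267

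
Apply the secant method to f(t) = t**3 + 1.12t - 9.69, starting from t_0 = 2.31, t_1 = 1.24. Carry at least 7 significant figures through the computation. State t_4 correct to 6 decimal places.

1.953837

f(t_0) = 5.223591, f(t_1) = -6.394576
t_2 = 1.240000 - (-6.394576)·(1.240000 - 2.310000)/(-6.394576 - (5.223591)) = 1.828922; f(t_2) = -1.523942
t_3 = 1.828922 - (-1.523942)·(1.828922 - 1.240000)/(-1.523942 - (-6.394576)) = 2.013186; f(t_3) = 0.724051
t_4 = 2.013186 - (0.724051)·(2.013186 - 1.828922)/(0.724051 - (-1.523942)) = 1.953837; f(t_4) = -0.042969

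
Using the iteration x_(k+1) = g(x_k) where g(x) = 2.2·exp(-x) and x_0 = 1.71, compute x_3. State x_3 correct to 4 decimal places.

0.5019

x_1 = g(1.710000) = 0.397905
x_2 = g(0.397905) = 1.477797
x_3 = g(1.477797) = 0.501907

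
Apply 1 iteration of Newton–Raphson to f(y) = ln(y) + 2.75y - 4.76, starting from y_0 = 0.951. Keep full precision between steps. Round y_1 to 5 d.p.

Newton update: y ← y − f(y)/f'(y).
f'(y) = 1/y + 2.75
y_0 = 0.951000: f = -2.194991, f' = 3.801525 → y_1 = 0.951000 - (-2.194991)/(3.801525) = 1.528398

1.52840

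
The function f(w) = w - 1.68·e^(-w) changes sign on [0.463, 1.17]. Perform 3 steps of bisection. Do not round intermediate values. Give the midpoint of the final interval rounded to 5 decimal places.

f(0.463000) = -0.594380, f(1.170000) = 0.648584 (opposite signs)
step 1: m = 0.816500, f(m) = 0.073981 > 0 → root in [0.463000, 0.816500]
step 2: m = 0.639750, f(m) = -0.246323 < 0 → root in [0.639750, 0.816500]
step 3: m = 0.728125, f(m) = -0.083002 < 0 → root in [0.728125, 0.816500]
Midpoint of [0.728125, 0.816500] = 0.772312

0.77231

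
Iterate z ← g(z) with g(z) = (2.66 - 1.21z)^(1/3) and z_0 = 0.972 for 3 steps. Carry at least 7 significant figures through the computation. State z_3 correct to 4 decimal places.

z_1 = g(0.972000) = 1.140599
z_2 = g(1.140599) = 1.085732
z_3 = g(1.085732) = 1.104189

1.1042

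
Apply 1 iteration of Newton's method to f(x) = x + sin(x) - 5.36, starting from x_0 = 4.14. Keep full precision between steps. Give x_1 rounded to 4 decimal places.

8.6356

Newton update: x ← x − f(x)/f'(x).
f'(x) = 1 + cos(x)
x_0 = 4.140000: f = -2.060609, f' = 0.458358 → x_1 = 4.140000 - (-2.060609)/(0.458358) = 8.635631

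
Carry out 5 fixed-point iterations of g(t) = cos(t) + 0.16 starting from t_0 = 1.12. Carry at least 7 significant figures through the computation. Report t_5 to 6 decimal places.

t_1 = g(1.120000) = 0.595682
t_2 = g(0.595682) = 0.987766
t_3 = g(0.987766) = 0.710556
t_4 = g(0.710556) = 0.917999
t_5 = g(0.917999) = 0.767411

0.767411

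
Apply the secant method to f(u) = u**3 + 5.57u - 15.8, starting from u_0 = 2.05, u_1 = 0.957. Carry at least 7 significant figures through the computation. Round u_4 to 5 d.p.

f(u_0) = 4.233625, f(u_1) = -9.593043
u_2 = 0.957000 - (-9.593043)·(0.957000 - 2.050000)/(-9.593043 - (4.233625)) = 1.715331; f(u_2) = -1.198479
u_3 = 1.715331 - (-1.198479)·(1.715331 - 0.957000)/(-1.198479 - (-9.593043)) = 1.823597; f(u_3) = 0.421821
u_4 = 1.823597 - (0.421821)·(1.823597 - 1.715331)/(0.421821 - (-1.198479)) = 1.795412; f(u_4) = -0.012040

1.79541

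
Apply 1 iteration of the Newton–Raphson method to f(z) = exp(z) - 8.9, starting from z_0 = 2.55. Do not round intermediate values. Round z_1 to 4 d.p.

Newton update: z ← z − f(z)/f'(z).
f'(z) = exp(z)
z_0 = 2.550000: f = 3.907104, f' = 12.807104 → z_1 = 2.550000 - (3.907104)/(12.807104) = 2.244927

2.2449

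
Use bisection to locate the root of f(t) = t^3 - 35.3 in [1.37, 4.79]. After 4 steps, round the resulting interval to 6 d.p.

f(1.370000) = -32.728647, f(4.790000) = 74.602239 (opposite signs)
step 1: m = 3.080000, f(m) = -6.081888 < 0 → root in [3.080000, 4.790000]
step 2: m = 3.935000, f(m) = 25.630425 > 0 → root in [3.080000, 3.935000]
step 3: m = 3.507500, f(m) = 7.851216 > 0 → root in [3.080000, 3.507500]
step 4: m = 3.293750, f(m) = 0.433199 > 0 → root in [3.080000, 3.293750]

[3.080000, 3.293750]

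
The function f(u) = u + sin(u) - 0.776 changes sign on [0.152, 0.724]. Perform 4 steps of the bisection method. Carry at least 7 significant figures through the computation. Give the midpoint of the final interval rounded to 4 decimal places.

f(0.152000) = -0.472585, f(0.724000) = 0.610387 (opposite signs)
step 1: m = 0.438000, f(m) = 0.086129 > 0 → root in [0.152000, 0.438000]
step 2: m = 0.295000, f(m) = -0.190260 < 0 → root in [0.295000, 0.438000]
step 3: m = 0.366500, f(m) = -0.051150 < 0 → root in [0.366500, 0.438000]
step 4: m = 0.402250, f(m) = 0.017740 > 0 → root in [0.366500, 0.402250]
Midpoint of [0.366500, 0.402250] = 0.384375

0.3844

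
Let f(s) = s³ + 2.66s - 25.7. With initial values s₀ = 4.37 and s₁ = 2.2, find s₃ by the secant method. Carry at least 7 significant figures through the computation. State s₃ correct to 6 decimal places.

2.686222

f(s_0) = 69.377653, f(s_1) = -9.200000
s_2 = 2.200000 - (-9.200000)·(2.200000 - 4.370000)/(-9.200000 - (69.377653)) = 2.454067; f(s_2) = -4.392696
s_3 = 2.454067 - (-4.392696)·(2.454067 - 2.200000)/(-4.392696 - (-9.200000)) = 2.686222; f(s_3) = 0.828564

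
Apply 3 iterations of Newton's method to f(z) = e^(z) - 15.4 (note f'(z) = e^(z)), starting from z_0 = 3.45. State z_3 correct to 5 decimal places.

z_0 = 3.450000: f = 16.100392, f' = 31.500392 → z_1 = 3.450000 - (16.100392)/(31.500392) = 2.938883
z_1 = 2.938883: f = 3.494725, f' = 18.894725 → z_2 = 2.938883 - (3.494725)/(18.894725) = 2.753925
z_2 = 2.753925: f = 0.304151, f' = 15.704151 → z_3 = 2.753925 - (0.304151)/(15.704151) = 2.734558

2.73456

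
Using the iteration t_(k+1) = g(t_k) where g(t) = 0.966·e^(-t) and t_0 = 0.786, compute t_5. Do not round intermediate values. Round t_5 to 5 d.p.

0.54351

t_1 = g(0.786000) = 0.440171
t_2 = g(0.440171) = 0.622033
t_3 = g(0.622033) = 0.518599
t_4 = g(0.518599) = 0.575112
t_5 = g(0.575112) = 0.543512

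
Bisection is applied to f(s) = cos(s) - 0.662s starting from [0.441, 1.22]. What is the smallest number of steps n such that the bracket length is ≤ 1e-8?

Initial width b − a = 1.22 − 0.441 = 0.779000.
After n steps the width is (b−a)/2^n; need (b−a)/2^n ≤ 1e-8.
So n ≥ log₂(0.779000/1e-8) = log₂(77900000.0000) ≈ 26.2151.
Hence n = 27.

27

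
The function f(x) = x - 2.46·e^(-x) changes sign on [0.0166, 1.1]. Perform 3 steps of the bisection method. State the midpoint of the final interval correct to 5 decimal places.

f(0.016600) = -2.402901, f(1.100000) = 0.281137 (opposite signs)
step 1: m = 0.558300, f(m) = -0.849265 < 0 → root in [0.558300, 1.100000]
step 2: m = 0.829150, f(m) = -0.244443 < 0 → root in [0.829150, 1.100000]
step 3: m = 0.964575, f(m) = 0.026958 > 0 → root in [0.829150, 0.964575]
Midpoint of [0.829150, 0.964575] = 0.896863

0.89686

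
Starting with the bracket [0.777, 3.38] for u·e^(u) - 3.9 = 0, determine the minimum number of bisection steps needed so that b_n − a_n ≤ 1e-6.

Initial width b − a = 3.38 − 0.777 = 2.603000.
After n steps the width is (b−a)/2^n; need (b−a)/2^n ≤ 1e-6.
So n ≥ log₂(2.603000/1e-6) = log₂(2603000.0000) ≈ 21.3117.
Hence n = 22.

22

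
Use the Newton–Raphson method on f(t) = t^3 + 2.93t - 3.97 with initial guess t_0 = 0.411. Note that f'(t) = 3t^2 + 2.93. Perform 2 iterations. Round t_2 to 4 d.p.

Newton update: t ← t − f(t)/f'(t).
t_0 = 0.411000: f = -2.696343, f' = 3.436763 → t_1 = 0.411000 - (-2.696343)/(3.436763) = 1.195559
t_1 = 1.195559: f = 1.241874, f' = 7.218084 → t_2 = 1.195559 - (1.241874)/(7.218084) = 1.023509

1.0235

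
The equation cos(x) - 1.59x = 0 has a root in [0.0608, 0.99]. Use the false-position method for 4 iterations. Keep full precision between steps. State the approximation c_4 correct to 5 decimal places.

f(0.060800) = 0.901480, f(0.990000) = -1.025410
step 1: c = 0.495519, f(c) = 0.091847 > 0 → new bracket [0.495519, 0.990000]
step 2: c = 0.536169, f(c) = 0.007163 > 0 → new bracket [0.536169, 0.990000]
step 3: c = 0.539317, f(c) = 0.000545 > 0 → new bracket [0.539317, 0.990000]
step 4: c = 0.539557, f(c) = 0.000041 > 0 → new bracket [0.539557, 0.990000]

0.53956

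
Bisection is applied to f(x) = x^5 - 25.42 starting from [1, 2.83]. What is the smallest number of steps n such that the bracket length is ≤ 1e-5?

18

Initial width b − a = 2.83 − 1 = 1.830000.
After n steps the width is (b−a)/2^n; need (b−a)/2^n ≤ 1e-5.
So n ≥ log₂(1.830000/1e-5) = log₂(183000.0000) ≈ 17.4815.
Hence n = 18.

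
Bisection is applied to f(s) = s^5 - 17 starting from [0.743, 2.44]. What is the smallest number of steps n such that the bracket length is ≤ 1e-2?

8

Initial width b − a = 2.44 − 0.743 = 1.697000.
After n steps the width is (b−a)/2^n; need (b−a)/2^n ≤ 1e-2.
So n ≥ log₂(1.697000/1e-2) = log₂(169.7000) ≈ 7.4068.
Hence n = 8.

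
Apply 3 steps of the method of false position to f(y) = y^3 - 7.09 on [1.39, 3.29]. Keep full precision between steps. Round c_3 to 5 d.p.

1.85498

f(1.390000) = -4.404381, f(3.290000) = 28.521289
step 1: c = 1.644158, f(c) = -2.645420 < 0 → new bracket [1.644158, 3.290000]
step 2: c = 1.783857, f(c) = -1.413511 < 0 → new bracket [1.783857, 3.290000]
step 3: c = 1.854976, f(c) = -0.707145 < 0 → new bracket [1.854976, 3.290000]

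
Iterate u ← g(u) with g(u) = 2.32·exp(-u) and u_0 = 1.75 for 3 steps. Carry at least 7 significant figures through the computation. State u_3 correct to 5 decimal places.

u_1 = g(1.750000) = 0.403156
u_2 = g(0.403156) = 1.550243
u_3 = g(1.550243) = 0.492296

0.49230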